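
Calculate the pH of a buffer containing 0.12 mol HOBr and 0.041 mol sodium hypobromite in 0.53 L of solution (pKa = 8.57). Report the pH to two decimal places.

Henderson–Hasselbalch: pH = pKa + log([OBr-]/[HOBr]) = 8.57 + log(0.041/0.12)
pH = 8.57 + (-0.466) = 8.10

pH = 8.10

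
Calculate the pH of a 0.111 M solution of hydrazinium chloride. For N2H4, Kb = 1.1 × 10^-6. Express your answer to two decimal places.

N2H5+ is the conjugate acid of the weak base N2H4.
Ka = Kw/Kb = 1.0×10^-14 / 1.1 × 10^-6 = 9.09 × 10^-9
From the ICE table, Ka = [H+]²/(0.111 − [H+]) = 9.09 × 10^-9.
Assume [H+] ≪ 0.111: [H+] ≈ √(9.09 × 10^-9 × 0.111) = 3.18 × 10^-5 M
Check: 0.029% ionized — well under 5%, approximation valid.
pH = −log[H+] = −log(3.18 × 10^-5) = 4.50

pH = 4.50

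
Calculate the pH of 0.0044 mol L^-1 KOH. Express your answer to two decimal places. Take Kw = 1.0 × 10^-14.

pH = 11.64

KOH is a strong base; [OH-] = 0.0044 M.
pOH = -log(0.0044) = 2.36
pH = 14.00 - 2.36 = 11.64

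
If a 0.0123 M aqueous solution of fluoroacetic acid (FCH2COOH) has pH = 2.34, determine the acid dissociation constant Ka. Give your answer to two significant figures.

[H+] = 10^(-2.34) = 4.57 × 10^-3 M
At equilibrium [HA] = 0.0123 − 4.57 × 10^-3 = 7.73 × 10^-3 M
Ka = [H+][A-]/[HA] = (4.57 × 10^-3)² / 7.73 × 10^-3 = 2.7 × 10^-3

Ka = 2.7 × 10^-3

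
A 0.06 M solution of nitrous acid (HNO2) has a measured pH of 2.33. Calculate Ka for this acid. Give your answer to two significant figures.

Ka = 4.0 × 10^-4

[H+] = 10^(-2.33) = 4.68 × 10^-3 M
At equilibrium [HA] = 0.06 − 4.68 × 10^-3 = 5.53 × 10^-2 M
Ka = [H+][A-]/[HA] = (4.68 × 10^-3)² / 5.53 × 10^-2 = 4.0 × 10^-4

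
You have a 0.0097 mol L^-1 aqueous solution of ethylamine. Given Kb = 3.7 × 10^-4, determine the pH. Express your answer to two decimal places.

pH = 11.24

C2H5NH2 + H2O ⇌ C2H5NH3+ + OH-
Kb = [OH-]²/(0.0097 − [OH-]) = 3.7 × 10^-4
Here C₀/Kb ≈ 26.2, so the small-[OH-] approximation fails. Use the quadratic:
[OH-] = (−Kb + √(Kb² + 4·Kb·C₀))/2 = 1.72 × 10^-3 M
pOH = 2.76, so pH = 14.00 − pOH = 11.24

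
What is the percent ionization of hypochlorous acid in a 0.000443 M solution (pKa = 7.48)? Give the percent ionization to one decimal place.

HOCl ⇌ OCl- + H+; let x = [H+] at equilibrium.
Ka = 10^(−7.48) = 3.31 × 10^-8
x ≈ √(Ka·C₀) = √(3.31 × 10^-8 × 0.000443) = 3.83 × 10^-6 M
% ionization = x/C₀ × 100% = 3.83 × 10^-6/0.000443 × 100% = 0.9%

0.9%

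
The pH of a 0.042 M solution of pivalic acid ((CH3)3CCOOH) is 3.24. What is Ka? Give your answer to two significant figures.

Ka = 8.0 × 10^-6

[H+] = 10^(-3.24) = 5.75 × 10^-4 M
At equilibrium [HA] = 0.042 − 5.75 × 10^-4 = 4.14 × 10^-2 M
Ka = [H+][A-]/[HA] = (5.75 × 10^-4)² / 4.14 × 10^-2 = 8.0 × 10^-6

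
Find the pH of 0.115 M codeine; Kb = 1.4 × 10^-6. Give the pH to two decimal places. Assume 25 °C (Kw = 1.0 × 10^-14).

pH = 10.60

C18H21NO3 + H2O ⇌ C18H22NO3+ + OH-
From the ICE table, Kb = x²/(0.115 − x) = 1.4 × 10^-6.
Assume x ≪ 0.115: x ≈ √(1.4 × 10^-6 × 0.115) = 4.01 × 10^-4 M
(x/C₀ = 0.35% < 5%, so the approximation holds.)
pOH = 3.40, so pH = 14.00 − pOH = 10.60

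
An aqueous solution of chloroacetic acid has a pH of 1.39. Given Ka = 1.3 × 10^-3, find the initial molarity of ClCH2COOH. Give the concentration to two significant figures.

C₀ = 1.3 M

[H+] = 10^(-1.39) = 4.07 × 10^-2 M = x
Ka = x²/(C₀ − x) ⇒ C₀ = x + x²/Ka
C₀ = 4.07 × 10^-2 + (4.07 × 10^-2)²/(1.3 × 10^-3) = 1.31 M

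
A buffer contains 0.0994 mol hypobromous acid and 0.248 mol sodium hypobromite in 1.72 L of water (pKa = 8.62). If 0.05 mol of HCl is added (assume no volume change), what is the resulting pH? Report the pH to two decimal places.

After neutralization: n(HOBr) = 0.149 mol, n(OBr-) = 0.198 mol.
pH = pKa + log([A⁻]/[HA]) = 8.62 + log(0.198/0.149) = 8.62 +0.123

pH = 8.74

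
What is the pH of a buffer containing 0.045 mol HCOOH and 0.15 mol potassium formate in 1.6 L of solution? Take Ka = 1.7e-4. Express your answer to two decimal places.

pKa = −log(1.7 × 10^-4) = 3.770
Using pH = pKa + log([base]/[acid]) with [base]/[acid] = 0.15/0.045:
pH = 3.770 + (+0.523) = 4.29

pH = 4.29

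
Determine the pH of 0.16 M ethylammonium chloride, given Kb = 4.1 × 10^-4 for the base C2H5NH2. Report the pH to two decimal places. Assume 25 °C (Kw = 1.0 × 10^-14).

pH = 5.70

C2H5NH3+ is the conjugate acid of the weak base C2H5NH2.
Ka = Kw/Kb = 1.0×10^-14 / 4.1 × 10^-4 = 2.44 × 10^-11
Ka = [H+]²/(0.16 − [H+]) = 2.44 × 10^-11
Assume [H+] ≪ 0.16: [H+] ≈ √(2.44 × 10^-11 × 0.16) = 1.98 × 10^-6 M
Check: 0.0012% ionized — well under 5%, approximation valid.
pH = −log[H+] = −log(1.98 × 10^-6) = 5.70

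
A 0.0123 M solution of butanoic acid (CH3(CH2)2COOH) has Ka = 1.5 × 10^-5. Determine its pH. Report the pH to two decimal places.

CH3(CH2)2COOH ⇌ CH3(CH2)2COO- + H+
Ka = x²/(0.0123 − x) = 1.5 × 10^-5
Assume x ≪ 0.0123: x ≈ √(1.5 × 10^-5 × 0.0123) = 4.30 × 10^-4 M
(x/C₀ = 3.5% < 5%, so the approximation holds.)
pH = −log(4.30 × 10^-4) = 3.37

pH = 3.37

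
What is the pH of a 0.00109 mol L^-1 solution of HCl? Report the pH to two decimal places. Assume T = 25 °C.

pH = 2.96

HCl is a strong acid and dissociates completely, so [H+] = 0.00109 M.
pH = -log(0.00109) = 2.96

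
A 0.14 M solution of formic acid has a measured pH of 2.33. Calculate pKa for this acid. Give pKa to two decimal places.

pKa = 3.79

[H+] = 10^(-2.33) = 4.68 × 10^-3 M
At equilibrium [HA] = 0.14 − 4.68 × 10^-3 = 1.35 × 10^-1 M
Ka = [H+][A-]/[HA] = (4.68 × 10^-3)² / 1.35 × 10^-1 = 1.62 × 10^-4
pKa = -log(1.62 × 10^-4) = 3.79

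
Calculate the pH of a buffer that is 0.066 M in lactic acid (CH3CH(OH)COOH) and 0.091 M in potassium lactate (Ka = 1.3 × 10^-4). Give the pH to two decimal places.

pH = 4.03

pKa = −log(1.3 × 10^-4) = 3.886
Using pH = pKa + log([base]/[acid]) with [base]/[acid] = 0.091/0.066:
pH = 3.886 + (+0.139) = 4.03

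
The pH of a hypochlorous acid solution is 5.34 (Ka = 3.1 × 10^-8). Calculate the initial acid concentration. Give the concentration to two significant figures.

[H+] = 10^(-5.34) = 4.57 × 10^-6 M = x
Ka = x²/(C₀ − x) ⇒ C₀ = x + x²/Ka
C₀ = 4.57 × 10^-6 + (4.57 × 10^-6)²/(3.1 × 10^-8) = 6.78 × 10^-4 M

C₀ = 6.8 × 10^-4 M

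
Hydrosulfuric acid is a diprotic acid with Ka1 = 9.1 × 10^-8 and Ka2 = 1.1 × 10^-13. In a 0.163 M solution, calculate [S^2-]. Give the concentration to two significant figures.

First ionization gives [H+] ≈ [HS-] = 1.22 × 10^-4 M.
Second step: Ka2 = [H+][S^2-]/[HS-] ≈ [S^2-] (since [H+] ≈ [HS-]).
So [S^2-] ≈ Ka2.

1.1 × 10^-13 M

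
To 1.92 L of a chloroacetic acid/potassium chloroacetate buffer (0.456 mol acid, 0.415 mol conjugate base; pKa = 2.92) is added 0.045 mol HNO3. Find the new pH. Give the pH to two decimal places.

pH = 2.79

Added H+ converts ClCH2COO- to ClCH2COOH: ClCH2COOH → 0.501 mol, ClCH2COO- → 0.37 mol.
Henderson–Hasselbalch with mole ratio 0.37/0.501: pH = 2.92 + (-0.132)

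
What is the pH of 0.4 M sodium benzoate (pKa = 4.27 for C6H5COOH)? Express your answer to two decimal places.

pH = 8.94

C6H5COO- is the conjugate base of the weak acid C6H5COOH.
Ka = 10^(−4.27) = 5.37 × 10^-5
Kb = Kw/Ka = 1.0×10^-14 / 5.37 × 10^-5 = 1.86 × 10^-10
Kb = [OH-]²/(0.4 − [OH-]) = 1.86 × 10^-10
Since Kb ≪ C₀, [OH-] ≈ √(Kb·C₀) = 8.63 × 10^-6 M.
Check: 0.0022% ionized — well under 5%, approximation valid.
pOH = 5.06, so pH = 14.00 − pOH = 8.94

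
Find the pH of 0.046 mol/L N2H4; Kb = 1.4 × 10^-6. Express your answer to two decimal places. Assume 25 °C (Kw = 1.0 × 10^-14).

N2H4 + H2O ⇌ N2H5+ + OH-
Let x = [OH-] at equilibrium. Kb = x²/(0.046 − x).
Assume x ≪ 0.046: x ≈ √(1.4 × 10^-6 × 0.046) = 2.54 × 10^-4 M
(x/C₀ = 0.55% < 5%, so the approximation holds.)
pOH = −log(2.54 × 10^-4) = 3.60; pH = 14.00 − 3.60 = 10.40

pH = 10.40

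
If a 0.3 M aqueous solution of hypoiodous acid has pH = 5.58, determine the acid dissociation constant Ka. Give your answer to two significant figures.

Ka = 2.3 × 10^-11

[H+] = 10^(-5.58) = 2.63 × 10^-6 M
At equilibrium [HA] = 0.3 − 2.63 × 10^-6 = 3.00 × 10^-1 M
Ka = [H+][A-]/[HA] = (2.63 × 10^-6)² / 3.00 × 10^-1 = 2.3 × 10^-11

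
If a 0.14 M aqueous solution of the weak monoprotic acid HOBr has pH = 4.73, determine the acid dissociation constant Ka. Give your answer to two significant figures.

Ka = 2.5 × 10^-9

[H+] = 10^(-4.73) = 1.86 × 10^-5 M
At equilibrium [HA] = 0.14 − 1.86 × 10^-5 = 1.40 × 10^-1 M
Ka = [H+][A-]/[HA] = (1.86 × 10^-5)² / 1.40 × 10^-1 = 2.5 × 10^-9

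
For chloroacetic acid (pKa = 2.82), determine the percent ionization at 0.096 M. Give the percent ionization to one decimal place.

11.8%

ClCH2COOH ⇌ ClCH2COO- + H+; let x = [H+] at equilibrium.
Ka = 10^(−2.82) = 1.51 × 10^-3
Solve x² + 0.00151x − 0.000145 = 0 → x = 1.13 × 10^-2 M
Fraction ionized = 1.13 × 10^-2 / 0.096 = 0.1177 → 11.8%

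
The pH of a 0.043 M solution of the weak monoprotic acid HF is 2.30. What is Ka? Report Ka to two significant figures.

[H+] = 10^(-2.30) = 5.01 × 10^-3 M
At equilibrium [HA] = 0.043 − 5.01 × 10^-3 = 3.80 × 10^-2 M
Ka = [H+][A-]/[HA] = (5.01 × 10^-3)² / 3.80 × 10^-2 = 6.6 × 10^-4

Ka = 6.6 × 10^-4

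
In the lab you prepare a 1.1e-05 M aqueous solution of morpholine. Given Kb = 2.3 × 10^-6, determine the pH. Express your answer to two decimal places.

C4H8ONH + H2O ⇌ C4H8ONH2+ + OH-
From the ICE table, Kb = [OH-]²/(1.1e-05 − [OH-]) = 2.3 × 10^-6.
[OH-] is not negligible relative to C₀; solve [OH-]² + 2.3e-06·[OH-] − 2.53e-11 = 0.
[OH-] = [−2.3e-06 + √(2.3e-06² + 1.01e-10)]/2 = 4.01 × 10^-6 M
pOH = 5.40, so pH = 14.00 − pOH = 8.60

pH = 8.60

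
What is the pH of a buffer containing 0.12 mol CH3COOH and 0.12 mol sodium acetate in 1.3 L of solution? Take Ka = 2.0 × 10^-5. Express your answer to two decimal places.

pKa = −log(2.0 × 10^-5) = 4.699
pH = pKa + log([A⁻]/[HA]) = 4.699 + log(0.12/0.12)
pH = 4.699 + (+0.000) = 4.70

pH = 4.70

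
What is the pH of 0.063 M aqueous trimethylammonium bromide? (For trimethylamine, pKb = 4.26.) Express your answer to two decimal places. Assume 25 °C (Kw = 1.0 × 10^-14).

pH = 5.47

(CH3)3NH+ is the conjugate acid of the weak base (CH3)3N.
Kb = 10^(−4.26) = 5.50 × 10^-5
Ka = Kw/Kb = 1.0×10^-14 / 5.50 × 10^-5 = 1.82 × 10^-10
Let x = [H+] at equilibrium. Ka = x²/(0.063 − x).
Neglecting x in the denominator: x = √(1.82 × 10^-10 × 0.063) = 3.39 × 10^-6 M
(x/C₀ = 0.0054% < 5%, so the approximation holds.)
pH = −log(3.39 × 10^-6) = 5.47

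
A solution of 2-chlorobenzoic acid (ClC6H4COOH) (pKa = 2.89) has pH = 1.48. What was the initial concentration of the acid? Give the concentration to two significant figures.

[H+] = 10^(-1.48) = 3.31 × 10^-2 M = x
Ka = 10^(−2.89) = 1.29 × 10^-3
Ka = x²/(C₀ − x) ⇒ C₀ = x + x²/Ka
C₀ = 3.31 × 10^-2 + (3.31 × 10^-2)²/(1.29 × 10^-3) = 8.82 × 10^-1 M

C₀ = 8.8 × 10^-1 M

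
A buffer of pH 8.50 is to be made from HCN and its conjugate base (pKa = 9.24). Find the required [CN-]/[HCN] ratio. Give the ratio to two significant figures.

pH = pKa + log(r) ⇒ log(r) = 8.50 − 9.24 = -0.74
r = [CN-]/[HCN] = 10^(-0.74) = 0.182

ratio = 0.18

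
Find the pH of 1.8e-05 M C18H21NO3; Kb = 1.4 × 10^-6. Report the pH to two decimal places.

C18H21NO3 + H2O ⇌ C18H22NO3+ + OH-
From the ICE table, Kb = [OH-]²/(1.8e-05 − [OH-]) = 1.4 × 10^-6.
[OH-] is not negligible relative to C₀; solve [OH-]² + 1.4e-06·[OH-] − 2.52e-11 = 0.
[OH-] = (−Kb + √(Kb² + 4·Kb·C₀))/2 = 4.37 × 10^-6 M
pOH = −log(4.37 × 10^-6) = 5.36; pH = 14.00 − 5.36 = 8.64

pH = 8.64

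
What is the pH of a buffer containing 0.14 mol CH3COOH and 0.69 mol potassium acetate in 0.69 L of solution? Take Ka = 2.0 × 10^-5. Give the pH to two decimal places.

pH = 5.39

pKa = −log(2.0 × 10^-5) = 4.699
Henderson–Hasselbalch: pH = pKa + log([CH3COO-]/[CH3COOH]) = 4.699 + log(0.69/0.14)
pH = 4.699 + (+0.693) = 5.39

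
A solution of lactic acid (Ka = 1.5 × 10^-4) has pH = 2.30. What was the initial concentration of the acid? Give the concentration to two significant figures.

C₀ = 1.7 × 10^-1 M

[H+] = 10^(-2.30) = 5.01 × 10^-3 M = x
Ka = x²/(C₀ − x) ⇒ C₀ = x + x²/Ka
C₀ = 5.01 × 10^-3 + (5.01 × 10^-3)²/(1.5 × 10^-4) = 1.72 × 10^-1 M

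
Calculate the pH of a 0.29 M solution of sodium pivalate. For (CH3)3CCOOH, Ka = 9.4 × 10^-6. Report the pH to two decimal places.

(CH3)3CCOO- is the conjugate base of the weak acid (CH3)3CCOOH.
Kb = Kw/Ka = 1.0×10^-14 / 9.4 × 10^-6 = 1.06 × 10^-9
From the ICE table, Kb = [OH-]²/(0.29 − [OH-]) = 1.06 × 10^-9.
Neglecting [OH-] in the denominator: [OH-] = √(1.06 × 10^-9 × 0.29) = 1.75 × 10^-5 M
([OH-]/C₀ = 0.006% < 5%, so the approximation holds.)
pOH = 4.76, so pH = 14.00 − pOH = 9.24

pH = 9.24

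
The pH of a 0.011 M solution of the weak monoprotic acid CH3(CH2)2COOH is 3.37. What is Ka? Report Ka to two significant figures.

[H+] = 10^(-3.37) = 4.27 × 10^-4 M
At equilibrium [HA] = 0.011 − 4.27 × 10^-4 = 1.06 × 10^-2 M
Ka = [H+][A-]/[HA] = (4.27 × 10^-4)² / 1.06 × 10^-2 = 1.7 × 10^-5

Ka = 1.7 × 10^-5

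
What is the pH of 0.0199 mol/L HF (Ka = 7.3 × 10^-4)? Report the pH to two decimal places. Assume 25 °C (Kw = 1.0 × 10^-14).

HF ⇌ F- + H+
Ka = [H+]²/(0.0199 − [H+]) = 7.3 × 10^-4
[H+] is not negligible relative to C₀; solve [H+]² + 0.00073·[H+] − 1.45e-05 = 0.
[H+] = [−0.00073 + √(0.00073² + 5.81e-05)]/2 = 3.46 × 10^-3 M
pH = −log[H+] = −log(3.46 × 10^-3) = 2.46

pH = 2.46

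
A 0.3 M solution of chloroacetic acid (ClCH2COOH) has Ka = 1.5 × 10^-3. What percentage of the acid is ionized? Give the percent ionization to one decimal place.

6.8%

ClCH2COOH ⇌ ClCH2COO- + H+; let x = [H+] at equilibrium.
Solve x² + 0.0015x − 0.00045 = 0 → x = 2.05 × 10^-2 M
% ionization = x/C₀ × 100% = 2.05 × 10^-2/0.3 × 100% = 6.8%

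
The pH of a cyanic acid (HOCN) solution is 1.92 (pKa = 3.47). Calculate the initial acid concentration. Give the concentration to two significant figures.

C₀ = 4.4 × 10^-1 M

[H+] = 10^(-1.92) = 1.20 × 10^-2 M = x
Ka = 10^(−3.47) = 3.39 × 10^-4
Ka = x²/(C₀ − x) ⇒ C₀ = x + x²/Ka
C₀ = 1.20 × 10^-2 + (1.20 × 10^-2)²/(3.39 × 10^-4) = 4.37 × 10^-1 M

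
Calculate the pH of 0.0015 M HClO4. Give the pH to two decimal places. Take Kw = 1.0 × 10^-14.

HClO4 is a strong acid and dissociates completely, so [H+] = 0.0015 M.
pH = -log(0.0015) = 2.82

pH = 2.82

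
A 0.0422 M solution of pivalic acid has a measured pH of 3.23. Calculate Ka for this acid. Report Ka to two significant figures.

[H+] = 10^(-3.23) = 5.89 × 10^-4 M
At equilibrium [HA] = 0.0422 − 5.89 × 10^-4 = 4.16 × 10^-2 M
Ka = [H+][A-]/[HA] = (5.89 × 10^-4)² / 4.16 × 10^-2 = 8.3 × 10^-6

Ka = 8.3 × 10^-6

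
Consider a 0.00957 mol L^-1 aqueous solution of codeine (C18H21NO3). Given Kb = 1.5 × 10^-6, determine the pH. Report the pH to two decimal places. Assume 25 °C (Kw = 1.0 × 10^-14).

C18H21NO3 + H2O ⇌ C18H22NO3+ + OH-
Kb = x²/(0.00957 − x) = 1.5 × 10^-6
Assume x ≪ 0.00957: x ≈ √(1.5 × 10^-6 × 0.00957) = 1.20 × 10^-4 M
(x/C₀ = 1.3% < 5%, so the approximation holds.)
pOH = 3.92, so pH = 14.00 − pOH = 10.08

pH = 10.08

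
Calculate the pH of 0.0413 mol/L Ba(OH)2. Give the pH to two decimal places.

pH = 12.92

Ba(OH)2 is a strong base (each formula unit releases 2 OH-); [OH-] = 0.0826 M.
pOH = -log(0.0826) = 1.08
pH = 14.00 - 1.08 = 12.92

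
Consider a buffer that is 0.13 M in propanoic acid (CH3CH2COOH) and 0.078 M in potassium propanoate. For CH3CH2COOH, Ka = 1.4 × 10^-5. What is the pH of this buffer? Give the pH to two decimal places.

pKa = −log(1.4 × 10^-5) = 4.854
Using pH = pKa + log([base]/[acid]) with [base]/[acid] = 0.078/0.13:
pH = 4.854 + (-0.222) = 4.63

pH = 4.63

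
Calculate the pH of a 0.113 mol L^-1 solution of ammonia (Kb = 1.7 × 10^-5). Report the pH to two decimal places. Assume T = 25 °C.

pH = 11.14

NH3 + H2O ⇌ NH4+ + OH-
Kb = x²/(0.113 − x) = 1.7 × 10^-5
Since Kb ≪ C₀, x ≈ √(Kb·C₀) = 1.39 × 10^-3 M.
pOH = −log(1.39 × 10^-3) = 2.86; pH = 14.00 − 2.86 = 11.14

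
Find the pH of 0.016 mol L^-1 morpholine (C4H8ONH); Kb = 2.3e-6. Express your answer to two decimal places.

pH = 10.28

C4H8ONH + H2O ⇌ C4H8ONH2+ + OH-
From the ICE table, Kb = [OH-]²/(0.016 − [OH-]) = 2.3 × 10^-6.
Neglecting [OH-] in the denominator: [OH-] = √(2.3 × 10^-6 × 0.016) = 1.92 × 10^-4 M
pOH = 3.72, so pH = 14.00 − pOH = 10.28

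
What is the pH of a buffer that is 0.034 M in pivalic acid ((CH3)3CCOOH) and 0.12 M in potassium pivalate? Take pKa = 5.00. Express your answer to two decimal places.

pH = 5.55

Using pH = pKa + log([base]/[acid]) with [base]/[acid] = 0.12/0.034:
pH = 5.00 + (+0.548) = 5.55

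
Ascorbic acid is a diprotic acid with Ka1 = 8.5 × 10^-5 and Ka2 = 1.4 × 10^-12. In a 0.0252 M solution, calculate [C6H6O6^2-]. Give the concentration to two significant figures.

1.4 × 10^-12 M

First ionization gives [H+] ≈ [HC6H6O6-] = 1.42 × 10^-3 M.
Second step: Ka2 = [H+][C6H6O6^2-]/[HC6H6O6-] ≈ [C6H6O6^2-] (since [H+] ≈ [HC6H6O6-]).
So [C6H6O6^2-] ≈ Ka2.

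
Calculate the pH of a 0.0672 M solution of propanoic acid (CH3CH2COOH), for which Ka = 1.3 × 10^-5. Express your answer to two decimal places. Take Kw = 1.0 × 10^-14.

CH3CH2COOH ⇌ CH3CH2COO- + H+
From the ICE table, Ka = [H+]²/(0.0672 − [H+]) = 1.3 × 10^-5.
Neglecting [H+] in the denominator: [H+] = √(1.3 × 10^-5 × 0.0672) = 9.35 × 10^-4 M
([H+]/C₀ = 1.4% < 5%, so the approximation holds.)
pH = −log[H+] = −log(9.35 × 10^-4) = 3.03

pH = 3.03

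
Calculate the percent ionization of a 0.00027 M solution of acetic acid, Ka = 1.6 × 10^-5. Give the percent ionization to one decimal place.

21.6%

CH3COOH ⇌ CH3COO- + H+; let x = [H+] at equilibrium.
Ka = x²/(C₀ − x); solving the quadratic gives x = 5.82 × 10^-5 M.
Fraction ionized = 5.82 × 10^-5 / 0.00027 = 0.2156 → 21.6%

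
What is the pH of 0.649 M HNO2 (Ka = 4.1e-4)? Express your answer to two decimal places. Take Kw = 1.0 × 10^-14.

HNO2 ⇌ NO2- + H+
From the ICE table, Ka = [H+]²/(0.649 − [H+]) = 4.1 × 10^-4.
Neglecting [H+] in the denominator: [H+] = √(4.1 × 10^-4 × 0.649) = 1.63 × 10^-2 M
([H+]/C₀ = 2.5% < 5%, so the approximation holds.)
pH = −log(1.63 × 10^-2) = 1.79

pH = 1.79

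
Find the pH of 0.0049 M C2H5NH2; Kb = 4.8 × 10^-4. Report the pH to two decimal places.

pH = 11.12

C2H5NH2 + H2O ⇌ C2H5NH3+ + OH-
Kb = [OH-]²/(0.0049 − [OH-]) = 4.8 × 10^-4
Here C₀/Kb ≈ 10.2, so the small-[OH-] approximation fails. Use the quadratic:
[OH-] = [−0.00048 + √(0.00048² + 9.41e-06)]/2 = 1.31 × 10^-3 M
pOH = 2.88, so pH = 14.00 − pOH = 11.12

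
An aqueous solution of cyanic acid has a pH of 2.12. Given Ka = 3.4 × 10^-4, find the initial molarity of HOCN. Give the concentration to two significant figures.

[H+] = 10^(-2.12) = 7.59 × 10^-3 M = x
Ka = x²/(C₀ − x) ⇒ C₀ = x + x²/Ka
C₀ = 7.59 × 10^-3 + (7.59 × 10^-3)²/(3.4 × 10^-4) = 1.77 × 10^-1 M

C₀ = 1.8 × 10^-1 M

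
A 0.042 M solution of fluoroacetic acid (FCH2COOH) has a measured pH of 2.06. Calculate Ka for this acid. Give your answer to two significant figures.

[H+] = 10^(-2.06) = 8.71 × 10^-3 M
At equilibrium [HA] = 0.042 − 8.71 × 10^-3 = 3.33 × 10^-2 M
Ka = [H+][A-]/[HA] = (8.71 × 10^-3)² / 3.33 × 10^-2 = 2.3 × 10^-3

Ka = 2.3 × 10^-3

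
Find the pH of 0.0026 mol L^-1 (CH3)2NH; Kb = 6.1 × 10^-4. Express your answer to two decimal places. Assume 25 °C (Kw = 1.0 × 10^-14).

pH = 11.00

(CH3)2NH + H2O ⇌ (CH3)2NH2+ + OH-
Kb = x²/(0.0026 − x) = 6.1 × 10^-4
Here C₀/Kb ≈ 4.26, so the small-x approximation fails. Use the quadratic:
x = [−0.00061 + √(0.00061² + 6.34e-06)]/2 = 9.91 × 10^-4 M
pOH = −log(9.91 × 10^-4) = 3.00; pH = 14.00 − 3.00 = 11.00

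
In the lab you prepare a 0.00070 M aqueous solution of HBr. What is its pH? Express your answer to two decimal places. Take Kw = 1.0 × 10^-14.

HBr is a strong acid and dissociates completely, so [H+] = 0.00070 M.
pH = -log(0.0007) = 3.15

pH = 3.15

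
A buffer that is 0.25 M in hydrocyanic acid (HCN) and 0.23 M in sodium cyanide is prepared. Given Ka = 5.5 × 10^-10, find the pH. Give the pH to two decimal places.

pKa = −log(5.5 × 10^-10) = 9.260
pH = pKa + log([A⁻]/[HA]) = 9.260 + log(0.23/0.25)
pH = 9.260 + (-0.036) = 9.22

pH = 9.22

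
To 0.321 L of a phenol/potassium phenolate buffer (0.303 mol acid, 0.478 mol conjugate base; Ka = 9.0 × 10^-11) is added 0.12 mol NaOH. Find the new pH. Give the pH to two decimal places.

pH = 10.56

After neutralization: n(C6H5OH) = 0.183 mol, n(C6H5O-) = 0.598 mol.
pKa = −log(9.0 × 10^-11) = 10.046
Henderson–Hasselbalch with mole ratio 0.598/0.183: pH = 10.046 + (+0.514)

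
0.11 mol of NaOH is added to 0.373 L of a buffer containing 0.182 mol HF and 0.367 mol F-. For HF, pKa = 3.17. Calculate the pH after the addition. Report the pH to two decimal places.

OH- converts HF to F-: HF → 0.072 mol, F- → 0.477 mol.
pH = pKa + log([A⁻]/[HA]) = 3.17 + log(0.477/0.072) = 3.17 +0.821

pH = 3.99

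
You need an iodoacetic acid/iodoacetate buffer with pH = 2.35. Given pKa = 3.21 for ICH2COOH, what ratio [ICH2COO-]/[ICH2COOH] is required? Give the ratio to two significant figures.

pH = pKa + log(r) ⇒ log(r) = 2.35 − 3.21 = -0.86
r = [ICH2COO-]/[ICH2COOH] = 10^(-0.86) = 0.138

ratio = 0.14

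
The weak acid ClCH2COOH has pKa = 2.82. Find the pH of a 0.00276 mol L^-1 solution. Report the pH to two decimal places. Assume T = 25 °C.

pH = 2.85

ClCH2COOH ⇌ ClCH2COO- + H+
Ka = 10^(−2.82) = 1.51 × 10^-3
From the ICE table, Ka = x²/(0.00276 − x) = 1.51 × 10^-3.
Here C₀/Ka ≈ 1.83, so the small-x approximation fails. Use the quadratic:
x = [−0.00151 + √(0.00151² + 1.67e-05)]/2 = 1.42 × 10^-3 M
pH = −log(1.42 × 10^-3) = 2.85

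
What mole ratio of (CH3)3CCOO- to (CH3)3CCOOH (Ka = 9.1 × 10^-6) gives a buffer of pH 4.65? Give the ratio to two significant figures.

ratio = 0.41

pKa = -log(9.1 × 10^-6) = 5.041
pH = pKa + log(r) ⇒ log(r) = 4.65 − 5.041 = -0.391
r = [(CH3)3CCOO-]/[(CH3)3CCOOH] = 10^(-0.391) = 0.406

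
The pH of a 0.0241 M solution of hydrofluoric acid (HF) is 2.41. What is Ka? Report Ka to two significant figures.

Ka = 7.5 × 10^-4

[H+] = 10^(-2.41) = 3.89 × 10^-3 M
At equilibrium [HA] = 0.0241 − 3.89 × 10^-3 = 2.02 × 10^-2 M
Ka = [H+][A-]/[HA] = (3.89 × 10^-3)² / 2.02 × 10^-2 = 7.5 × 10^-4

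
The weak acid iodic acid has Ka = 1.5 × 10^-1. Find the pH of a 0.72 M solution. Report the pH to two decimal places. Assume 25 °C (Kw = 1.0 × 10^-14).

pH = 0.58

HIO3 ⇌ IO3- + H+
From the ICE table, Ka = x²/(0.72 − x) = 1.5 × 10^-1.
Here C₀/Ka ≈ 4.8, so the small-x approximation fails. Use the quadratic:
x = [−0.15 + √(0.15² + 0.432)]/2 = 2.62 × 10^-1 M
pH = −log[H+] = −log(2.62 × 10^-1) = 0.58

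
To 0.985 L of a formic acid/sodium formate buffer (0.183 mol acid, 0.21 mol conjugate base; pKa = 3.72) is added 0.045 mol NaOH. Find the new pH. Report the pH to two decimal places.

pH = 3.99

OH- converts HCOOH to HCOO-: HCOOH → 0.138 mol, HCOO- → 0.255 mol.
Henderson–Hasselbalch with mole ratio 0.255/0.138: pH = 3.72 + (+0.267)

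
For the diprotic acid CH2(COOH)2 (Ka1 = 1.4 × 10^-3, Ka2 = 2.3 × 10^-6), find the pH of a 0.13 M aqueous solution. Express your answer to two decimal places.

pH = 1.89

Ka1 ≫ Ka2, so treat the first dissociation as the only significant source of H+.
Ka1 = x²/(0.13 − x) = 1.4 × 10^-3
Solving the quadratic: x = (−Ka1 + √(Ka1² + 4·Ka1·C₀))/2 = 1.28 × 10^-2 M
pH = −log(1.28 × 10^-2) = 1.89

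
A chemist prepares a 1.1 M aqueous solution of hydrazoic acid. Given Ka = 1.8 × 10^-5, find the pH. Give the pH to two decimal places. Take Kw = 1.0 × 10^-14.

HN3 ⇌ N3- + H+
From the ICE table, Ka = [H+]²/(1.1 − [H+]) = 1.8 × 10^-5.
Since Ka ≪ C₀, [H+] ≈ √(Ka·C₀) = 4.45 × 10^-3 M.
Check: 0.4% ionized — well under 5%, approximation valid.
pH = −log(4.45 × 10^-3) = 2.35

pH = 2.35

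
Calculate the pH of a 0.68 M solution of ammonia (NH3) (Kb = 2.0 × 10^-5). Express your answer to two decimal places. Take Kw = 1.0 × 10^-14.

NH3 + H2O ⇌ NH4+ + OH-
From the ICE table, Kb = [OH-]²/(0.68 − [OH-]) = 2.0 × 10^-5.
Neglecting [OH-] in the denominator: [OH-] = √(2.0 × 10^-5 × 0.68) = 3.69 × 10^-3 M
pOH = 2.43, so pH = 14.00 − pOH = 11.57

pH = 11.57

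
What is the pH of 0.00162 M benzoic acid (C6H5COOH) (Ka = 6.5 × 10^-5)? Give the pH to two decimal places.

pH = 3.53

C6H5COOH ⇌ C6H5COO- + H+
Ka = [H+]²/(0.00162 − [H+]) = 6.5 × 10^-5
Here C₀/Ka ≈ 24.9, so the small-[H+] approximation fails. Use the quadratic:
[H+] = (−Ka + √(Ka² + 4·Ka·C₀))/2 = 2.94 × 10^-4 M
pH = −log[H+] = −log(2.94 × 10^-4) = 3.53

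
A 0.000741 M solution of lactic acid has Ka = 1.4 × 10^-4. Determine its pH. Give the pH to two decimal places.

CH3CH(OH)COOH ⇌ CH3CH(OH)COO- + H+
From the ICE table, Ka = [H+]²/(0.000741 − [H+]) = 1.4 × 10^-4.
[H+] is not negligible relative to C₀; solve [H+]² + 0.00014·[H+] − 1.04e-07 = 0.
[H+] = (−Ka + √(Ka² + 4·Ka·C₀))/2 = 2.60 × 10^-4 M
pH = −log(2.60 × 10^-4) = 3.59

pH = 3.59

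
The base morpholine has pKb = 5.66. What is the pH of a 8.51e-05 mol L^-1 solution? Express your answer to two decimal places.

pH = 9.10

C4H8ONH + H2O ⇌ C4H8ONH2+ + OH-
Kb = 10^(−5.66) = 2.19 × 10^-6
From the ICE table, Kb = x²/(8.51e-05 − x) = 2.19 × 10^-6.
x is not negligible relative to C₀; solve x² + 2.19e-06·x − 1.86e-10 = 0.
x = [−2.19e-06 + √(2.19e-06² + 7.45e-10)]/2 = 1.26 × 10^-5 M
pOH = 4.90, so pH = 14.00 − pOH = 9.10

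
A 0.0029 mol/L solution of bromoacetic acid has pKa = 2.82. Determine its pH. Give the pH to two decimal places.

BrCH2COOH ⇌ BrCH2COO- + H+
Ka = 10^(−2.82) = 1.51 × 10^-3
Ka = [H+]²/(0.0029 − [H+]) = 1.51 × 10^-3
[H+] is not negligible relative to C₀; solve [H+]² + 0.00151·[H+] − 4.38e-06 = 0.
[H+] = [−0.00151 + √(0.00151² + 1.75e-05)]/2 = 1.47 × 10^-3 M
pH = −log(1.47 × 10^-3) = 2.83

pH = 2.83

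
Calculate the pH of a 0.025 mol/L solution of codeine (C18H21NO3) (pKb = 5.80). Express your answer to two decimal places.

C18H21NO3 + H2O ⇌ C18H22NO3+ + OH-
Kb = 10^(−5.80) = 1.58 × 10^-6
From the ICE table, Kb = [OH-]²/(0.025 − [OH-]) = 1.58 × 10^-6.
Since Kb ≪ C₀, [OH-] ≈ √(Kb·C₀) = 1.99 × 10^-4 M.
pOH = −log(1.99 × 10^-4) = 3.70; pH = 14.00 − 3.70 = 10.30

pH = 10.30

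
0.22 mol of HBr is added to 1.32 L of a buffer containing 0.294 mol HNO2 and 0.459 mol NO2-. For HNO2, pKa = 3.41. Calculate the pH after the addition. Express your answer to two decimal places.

pH = 3.08

Added H+ converts NO2- to HNO2: HNO2 → 0.514 mol, NO2- → 0.239 mol.
Henderson–Hasselbalch with mole ratio 0.239/0.514: pH = 3.41 + (-0.333)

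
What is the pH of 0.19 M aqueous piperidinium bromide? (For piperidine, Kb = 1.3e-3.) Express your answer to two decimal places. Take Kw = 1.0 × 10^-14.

pH = 5.92

C5H10NH2+ is the conjugate acid of the weak base C5H10NH.
Ka = Kw/Kb = 1.0×10^-14 / 1.3 × 10^-3 = 7.69 × 10^-12
Let x = [H+] at equilibrium. Ka = x²/(0.19 − x).
Assume x ≪ 0.19: x ≈ √(7.69 × 10^-12 × 0.19) = 1.21 × 10^-6 M
(x/C₀ = 0.00064% < 5%, so the approximation holds.)
pH = −log[H+] = −log(1.21 × 10^-6) = 5.92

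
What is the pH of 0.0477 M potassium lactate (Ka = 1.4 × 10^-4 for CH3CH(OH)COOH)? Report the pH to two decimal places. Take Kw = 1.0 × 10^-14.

pH = 8.27

CH3CH(OH)COO- is the conjugate base of the weak acid CH3CH(OH)COOH.
Kb = Kw/Ka = 1.0×10^-14 / 1.4 × 10^-4 = 7.14 × 10^-11
Kb = x²/(0.0477 − x) = 7.14 × 10^-11
Since Kb ≪ C₀, x ≈ √(Kb·C₀) = 1.85 × 10^-6 M.
pOH = 5.73, so pH = 14.00 − pOH = 8.27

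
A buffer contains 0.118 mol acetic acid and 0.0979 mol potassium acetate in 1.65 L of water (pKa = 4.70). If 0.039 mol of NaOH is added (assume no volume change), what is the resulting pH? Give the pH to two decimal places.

OH- converts CH3COOH to CH3COO-: CH3COOH → 0.079 mol, CH3COO- → 0.137 mol.
pH = pKa + log(n_CH3COO-/n_CH3COOH) = 4.70 + log(0.137/0.079) = 4.70 + (+0.239)

pH = 4.94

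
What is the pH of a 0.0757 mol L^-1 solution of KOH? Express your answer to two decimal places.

pH = 12.88

KOH is a strong base; [OH-] = 0.0757 M.
pOH = -log(0.0757) = 1.12
pH = 14.00 - 1.12 = 12.88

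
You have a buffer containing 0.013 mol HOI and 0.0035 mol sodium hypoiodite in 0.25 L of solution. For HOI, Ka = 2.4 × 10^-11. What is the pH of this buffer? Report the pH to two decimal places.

pH = 10.05

pKa = −log(2.4 × 10^-11) = 10.620
pH = pKa + log([A⁻]/[HA]) = 10.620 + log(0.0035/0.013)
pH = 10.620 + (-0.570) = 10.05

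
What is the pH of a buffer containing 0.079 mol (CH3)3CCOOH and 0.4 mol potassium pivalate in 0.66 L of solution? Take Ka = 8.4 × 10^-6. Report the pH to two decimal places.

pKa = −log(8.4 × 10^-6) = 5.076
Henderson–Hasselbalch: pH = pKa + log([(CH3)3CCOO-]/[(CH3)3CCOOH]) = 5.076 + log(0.4/0.079)
pH = 5.076 + (+0.704) = 5.78

pH = 5.78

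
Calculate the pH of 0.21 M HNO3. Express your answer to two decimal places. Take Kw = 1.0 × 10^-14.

pH = 0.68

HNO3 is a strong acid and dissociates completely, so [H+] = 0.21 M.
pH = -log(0.21) = 0.68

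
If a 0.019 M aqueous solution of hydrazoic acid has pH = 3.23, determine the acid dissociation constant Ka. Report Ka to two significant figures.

Ka = 1.9 × 10^-5

[H+] = 10^(-3.23) = 5.89 × 10^-4 M
At equilibrium [HA] = 0.019 − 5.89 × 10^-4 = 1.84 × 10^-2 M
Ka = [H+][A-]/[HA] = (5.89 × 10^-4)² / 1.84 × 10^-2 = 1.9 × 10^-5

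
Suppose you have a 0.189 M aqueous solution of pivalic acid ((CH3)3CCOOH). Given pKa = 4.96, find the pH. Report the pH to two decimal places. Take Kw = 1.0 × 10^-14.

pH = 2.84

(CH3)3CCOOH ⇌ (CH3)3CCOO- + H+
Ka = 10^(−4.96) = 1.10 × 10^-5
Ka = [H+]²/(0.189 − [H+]) = 1.10 × 10^-5
Since Ka ≪ C₀, [H+] ≈ √(Ka·C₀) = 1.44 × 10^-3 M.
pH = −log[H+] = −log(1.44 × 10^-3) = 2.84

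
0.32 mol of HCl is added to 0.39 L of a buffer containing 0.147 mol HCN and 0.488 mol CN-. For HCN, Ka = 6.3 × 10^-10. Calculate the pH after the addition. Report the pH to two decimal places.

pH = 8.76

Added H+ converts CN- to HCN: HCN → 0.467 mol, CN- → 0.168 mol.
pKa = −log(6.3 × 10^-10) = 9.201
pH = pKa + log(n_CN-/n_HCN) = 9.201 + log(0.168/0.467) = 9.201 + (-0.444)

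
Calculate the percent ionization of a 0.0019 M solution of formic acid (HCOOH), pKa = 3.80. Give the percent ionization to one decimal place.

25.0%

HCOOH ⇌ HCOO- + H+; let x = [H+] at equilibrium.
Ka = 10^(−3.80) = 1.58 × 10^-4
Ka = x²/(C₀ − x); solving the quadratic gives x = 4.75 × 10^-4 M.
Fraction ionized = 4.75 × 10^-4 / 0.0019 = 0.2500 → 25.0%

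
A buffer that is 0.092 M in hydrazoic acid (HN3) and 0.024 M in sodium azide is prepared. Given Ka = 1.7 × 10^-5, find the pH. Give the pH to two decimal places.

pH = 4.19

pKa = −log(1.7 × 10^-5) = 4.770
Using pH = pKa + log([base]/[acid]) with [base]/[acid] = 0.024/0.092:
pH = 4.770 + (-0.584) = 4.19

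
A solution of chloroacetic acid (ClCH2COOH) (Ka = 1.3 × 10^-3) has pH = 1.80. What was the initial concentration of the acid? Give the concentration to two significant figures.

C₀ = 2.1 × 10^-1 M

[H+] = 10^(-1.80) = 1.58 × 10^-2 M = x
Ka = x²/(C₀ − x) ⇒ C₀ = x + x²/Ka
C₀ = 1.58 × 10^-2 + (1.58 × 10^-2)²/(1.3 × 10^-3) = 2.08 × 10^-1 M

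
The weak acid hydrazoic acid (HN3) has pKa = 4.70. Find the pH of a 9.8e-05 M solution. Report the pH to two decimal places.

HN3 ⇌ N3- + H+
Ka = 10^(−4.70) = 2.00 × 10^-5
From the ICE table, Ka = [H+]²/(9.8e-05 − [H+]) = 2.00 × 10^-5.
Here C₀/Ka ≈ 4.9, so the small-[H+] approximation fails. Use the quadratic:
[H+] = (−Ka + √(Ka² + 4·Ka·C₀))/2 = 3.54 × 10^-5 M
pH = −log(3.54 × 10^-5) = 4.45

pH = 4.45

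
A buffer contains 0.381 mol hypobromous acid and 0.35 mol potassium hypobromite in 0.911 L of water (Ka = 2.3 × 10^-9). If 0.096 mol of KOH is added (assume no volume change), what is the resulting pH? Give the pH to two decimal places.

After neutralization: n(HOBr) = 0.285 mol, n(OBr-) = 0.446 mol.
pKa = −log(2.3 × 10^-9) = 8.638
pH = pKa + log(n_OBr-/n_HOBr) = 8.638 + log(0.446/0.285) = 8.638 + (+0.194)

pH = 8.83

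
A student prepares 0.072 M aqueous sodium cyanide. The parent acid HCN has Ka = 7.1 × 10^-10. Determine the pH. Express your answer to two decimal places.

pH = 11.00

CN- is the conjugate base of the weak acid HCN.
Kb = Kw/Ka = 1.0×10^-14 / 7.1 × 10^-10 = 1.41 × 10^-5
Let x = [OH-] at equilibrium. Kb = x²/(0.072 − x).
Neglecting x in the denominator: x = √(1.41 × 10^-5 × 0.072) = 1.01 × 10^-3 M
pOH = −log(1.01 × 10^-3) = 3.00; pH = 14.00 − 3.00 = 11.00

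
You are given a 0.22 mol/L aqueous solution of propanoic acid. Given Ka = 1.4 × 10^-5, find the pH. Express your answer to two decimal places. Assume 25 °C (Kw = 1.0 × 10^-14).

pH = 2.76

CH3CH2COOH ⇌ CH3CH2COO- + H+
Ka = x²/(0.22 − x) = 1.4 × 10^-5
Since Ka ≪ C₀, x ≈ √(Ka·C₀) = 1.75 × 10^-3 M.
(x/C₀ = 0.8% < 5%, so the approximation holds.)
pH = −log(1.75 × 10^-3) = 2.76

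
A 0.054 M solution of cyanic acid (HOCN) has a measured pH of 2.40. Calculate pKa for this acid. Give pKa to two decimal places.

[H+] = 10^(-2.40) = 3.98 × 10^-3 M
At equilibrium [HA] = 0.054 − 3.98 × 10^-3 = 5.00 × 10^-2 M
Ka = [H+][A-]/[HA] = (3.98 × 10^-3)² / 5.00 × 10^-2 = 3.17 × 10^-4
pKa = -log(3.17 × 10^-4) = 3.50

pKa = 3.50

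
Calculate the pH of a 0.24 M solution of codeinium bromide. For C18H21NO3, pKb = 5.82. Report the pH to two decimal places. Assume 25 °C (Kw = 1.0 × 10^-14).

pH = 4.40

C18H22NO3+ is the conjugate acid of the weak base C18H21NO3.
Kb = 10^(−5.82) = 1.51 × 10^-6
Ka = Kw/Kb = 1.0×10^-14 / 1.51 × 10^-6 = 6.62 × 10^-9
Ka = [H+]²/(0.24 − [H+]) = 6.62 × 10^-9
Assume [H+] ≪ 0.24: [H+] ≈ √(6.62 × 10^-9 × 0.24) = 3.99 × 10^-5 M
pH = −log[H+] = −log(3.99 × 10^-5) = 4.40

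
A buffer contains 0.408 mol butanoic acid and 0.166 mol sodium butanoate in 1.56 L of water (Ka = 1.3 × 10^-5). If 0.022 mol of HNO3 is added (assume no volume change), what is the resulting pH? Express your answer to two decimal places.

Added H+ converts CH3(CH2)2COO- to CH3(CH2)2COOH: CH3(CH2)2COOH → 0.43 mol, CH3(CH2)2COO- → 0.144 mol.
pKa = −log(1.3 × 10^-5) = 4.886
pH = pKa + log(n_CH3(CH2)2COO-/n_CH3(CH2)2COOH) = 4.886 + log(0.144/0.43) = 4.886 + (-0.475)

pH = 4.41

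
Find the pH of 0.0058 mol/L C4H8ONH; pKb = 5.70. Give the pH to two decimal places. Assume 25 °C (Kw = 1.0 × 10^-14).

C4H8ONH + H2O ⇌ C4H8ONH2+ + OH-
Kb = 10^(−5.70) = 2.00 × 10^-6
Kb = [OH-]²/(0.0058 − [OH-]) = 2.00 × 10^-6
Since Kb ≪ C₀, [OH-] ≈ √(Kb·C₀) = 1.08 × 10^-4 M.
pOH = −log(1.08 × 10^-4) = 3.97; pH = 14.00 − 3.97 = 10.03

pH = 10.03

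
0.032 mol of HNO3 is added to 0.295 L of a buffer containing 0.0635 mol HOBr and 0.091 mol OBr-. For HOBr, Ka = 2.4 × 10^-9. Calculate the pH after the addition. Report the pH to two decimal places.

After neutralization: n(HOBr) = 0.0955 mol, n(OBr-) = 0.059 mol.
pKa = −log(2.4 × 10^-9) = 8.620
Henderson–Hasselbalch with mole ratio 0.059/0.0955: pH = 8.620 + (-0.209)

pH = 8.41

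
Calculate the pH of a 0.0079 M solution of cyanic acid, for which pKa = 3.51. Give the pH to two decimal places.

pH = 2.85

HOCN ⇌ OCN- + H+
Ka = 10^(−3.51) = 3.09 × 10^-4
From the ICE table, Ka = x²/(0.0079 − x) = 3.09 × 10^-4.
Here C₀/Ka ≈ 25.6, so the small-x approximation fails. Use the quadratic:
x = [−0.000309 + √(0.000309² + 9.76e-06)]/2 = 1.42 × 10^-3 M
pH = −log[H+] = −log(1.42 × 10^-3) = 2.85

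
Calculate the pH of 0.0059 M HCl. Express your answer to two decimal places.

pH = 2.23

HCl is a strong acid and dissociates completely, so [H+] = 0.0059 M.
pH = -log(0.0059) = 2.23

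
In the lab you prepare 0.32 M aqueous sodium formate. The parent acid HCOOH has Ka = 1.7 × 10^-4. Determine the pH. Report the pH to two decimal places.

pH = 8.64

HCOO- is the conjugate base of the weak acid HCOOH.
Kb = Kw/Ka = 1.0×10^-14 / 1.7 × 10^-4 = 5.88 × 10^-11
Let x = [OH-] at equilibrium. Kb = x²/(0.32 − x).
Neglecting x in the denominator: x = √(5.88 × 10^-11 × 0.32) = 4.34 × 10^-6 M
Check: 0.0014% ionized — well under 5%, approximation valid.
pOH = 5.36, so pH = 14.00 − pOH = 8.64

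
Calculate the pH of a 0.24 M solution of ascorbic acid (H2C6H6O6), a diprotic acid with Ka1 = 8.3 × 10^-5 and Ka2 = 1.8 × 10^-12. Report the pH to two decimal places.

pH = 2.35

Since Ka1 ≫ Ka2, the first ionization dominates [H+].
Ka1 = x²/(0.24 − x) = 8.3 × 10^-5
x ≈ √(8.3 × 10^-5 × 0.24) = 4.46 × 10^-3 M
pH = −log(4.46 × 10^-3) = 2.35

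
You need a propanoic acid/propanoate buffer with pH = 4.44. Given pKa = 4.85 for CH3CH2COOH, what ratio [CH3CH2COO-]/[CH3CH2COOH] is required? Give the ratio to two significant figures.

pH = pKa + log(r) ⇒ log(r) = 4.44 − 4.85 = -0.41
r = [CH3CH2COO-]/[CH3CH2COOH] = 10^(-0.41) = 0.389

ratio = 0.39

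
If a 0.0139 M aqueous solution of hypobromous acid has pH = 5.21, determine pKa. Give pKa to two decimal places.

pKa = 8.56

[H+] = 10^(-5.21) = 6.17 × 10^-6 M
At equilibrium [HA] = 0.0139 − 6.17 × 10^-6 = 1.39 × 10^-2 M
Ka = [H+][A-]/[HA] = (6.17 × 10^-6)² / 1.39 × 10^-2 = 2.74 × 10^-9
pKa = -log(2.74 × 10^-9) = 8.56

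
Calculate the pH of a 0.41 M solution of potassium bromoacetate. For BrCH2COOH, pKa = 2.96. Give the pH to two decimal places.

BrCH2COO- is the conjugate base of the weak acid BrCH2COOH.
Ka = 10^(−2.96) = 1.10 × 10^-3
Kb = Kw/Ka = 1.0×10^-14 / 1.10 × 10^-3 = 9.09 × 10^-12
From the ICE table, Kb = [OH-]²/(0.41 − [OH-]) = 9.09 × 10^-12.
Neglecting [OH-] in the denominator: [OH-] = √(9.09 × 10^-12 × 0.41) = 1.93 × 10^-6 M
([OH-]/C₀ = 0.00047% < 5%, so the approximation holds.)
pOH = −log(1.93 × 10^-6) = 5.71; pH = 14.00 − 5.71 = 8.29

pH = 8.29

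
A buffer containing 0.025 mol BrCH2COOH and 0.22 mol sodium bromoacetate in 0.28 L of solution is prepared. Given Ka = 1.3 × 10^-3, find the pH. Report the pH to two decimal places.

pKa = −log(1.3 × 10^-3) = 2.886
Using pH = pKa + log([base]/[acid]) with [base]/[acid] = 0.22/0.025:
pH = 2.886 + (+0.944) = 3.83

pH = 3.83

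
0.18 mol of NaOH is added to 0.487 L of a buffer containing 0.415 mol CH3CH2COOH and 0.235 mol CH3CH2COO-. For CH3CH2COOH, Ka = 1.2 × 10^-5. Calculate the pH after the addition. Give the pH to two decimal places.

pH = 5.17

After neutralization: n(CH3CH2COOH) = 0.235 mol, n(CH3CH2COO-) = 0.415 mol.
pKa = −log(1.2 × 10^-5) = 4.921
Henderson–Hasselbalch with mole ratio 0.415/0.235: pH = 4.921 + (+0.247)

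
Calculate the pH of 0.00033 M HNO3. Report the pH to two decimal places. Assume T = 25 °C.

pH = 3.48

HNO3 is a strong acid and dissociates completely, so [H+] = 0.00033 M.
pH = -log(0.00033) = 3.48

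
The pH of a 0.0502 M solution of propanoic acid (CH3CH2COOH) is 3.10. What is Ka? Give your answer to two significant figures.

[H+] = 10^(-3.10) = 7.94 × 10^-4 M
At equilibrium [HA] = 0.0502 − 7.94 × 10^-4 = 4.94 × 10^-2 M
Ka = [H+][A-]/[HA] = (7.94 × 10^-4)² / 4.94 × 10^-2 = 1.3 × 10^-5

Ka = 1.3 × 10^-5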